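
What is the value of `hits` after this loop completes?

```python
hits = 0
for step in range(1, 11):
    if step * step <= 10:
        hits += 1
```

Count numbers where step² ≤ 10
`hits` takes the values: 0 → 1 → 2 → 3

Answer: 3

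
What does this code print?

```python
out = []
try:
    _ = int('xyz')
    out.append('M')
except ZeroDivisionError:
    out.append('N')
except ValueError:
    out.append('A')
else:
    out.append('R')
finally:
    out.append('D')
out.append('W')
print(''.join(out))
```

Execution trace: 'A' (except ValueError) → 'D' (finally) → 'W' (after the try/except). Output: ADW

Answer: ADW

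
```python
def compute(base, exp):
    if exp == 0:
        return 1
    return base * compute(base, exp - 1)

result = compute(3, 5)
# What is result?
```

compute(3, 5) = 3 * 3 * 3 * 3 * 3 = 243

Answer: 243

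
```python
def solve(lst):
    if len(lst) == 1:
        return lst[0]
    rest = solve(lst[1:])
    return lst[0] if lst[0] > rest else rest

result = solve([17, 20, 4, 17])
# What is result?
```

Recursive max over [17, 20, 4, 17] = 20

Answer: 20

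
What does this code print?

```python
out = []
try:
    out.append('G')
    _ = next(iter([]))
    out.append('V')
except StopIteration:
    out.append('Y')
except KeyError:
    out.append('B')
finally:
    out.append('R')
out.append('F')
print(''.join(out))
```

Execution trace: 'G' (try body) → 'Y' (except StopIteration) → 'R' (finally) → 'F' (after the try/except). Output: GYRF

Answer: GYRF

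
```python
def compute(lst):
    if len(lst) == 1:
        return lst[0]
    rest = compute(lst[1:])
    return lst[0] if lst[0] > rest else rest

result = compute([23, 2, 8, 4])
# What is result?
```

Recursive max over [23, 2, 8, 4] = 23

Answer: 23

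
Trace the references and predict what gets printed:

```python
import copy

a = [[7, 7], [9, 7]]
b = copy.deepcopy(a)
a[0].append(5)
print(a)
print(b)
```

Key concept: deep copy is fully independent.
Step by step:
`a = [[7, 7], [9, 7]]` → a = [[7, 7], [9, 7]]
`b = copy.deepcopy(a)` → b = [[7, 7], [9, 7]]
`a[0].append(5)` → a = [[7, 7, 5], [9, 7]]
`print(a)` → prints [[7, 7, 5], [9, 7]]
`print(b)` → prints [[7, 7], [9, 7]]

Answer:
[[7, 7, 5], [9, 7]]
[[7, 7], [9, 7]]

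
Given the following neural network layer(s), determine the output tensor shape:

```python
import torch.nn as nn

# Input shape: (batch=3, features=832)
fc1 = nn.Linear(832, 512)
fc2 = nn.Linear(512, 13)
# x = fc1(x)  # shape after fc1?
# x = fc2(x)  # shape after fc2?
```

Input: (3, 832) -> after fc1: (3, 512) -> Output: (3, 13)

Answer: (3, 13)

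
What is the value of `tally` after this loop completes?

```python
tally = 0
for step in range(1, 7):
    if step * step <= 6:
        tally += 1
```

Count numbers where step² ≤ 6
`tally` takes the values: 0 → 1 → 2

Answer: 2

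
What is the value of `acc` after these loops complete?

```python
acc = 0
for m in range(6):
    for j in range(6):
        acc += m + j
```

Sum of all m+j for m,j in 6x6
`acc` takes the values: 0 → 1 → 3 → 6 → 10 → 15 → 16 → 18 → 21 → 25 → 30 → 36 → 38 → 41 → 45 → 50 → 56 → 63 → 66 → 70 → 75 → 81 → 88 → 96 → 100 → 105 → 111 → 118 → 126 → 135 → 140 → 146 → 153 → 161 → 170 → 180

Answer: 180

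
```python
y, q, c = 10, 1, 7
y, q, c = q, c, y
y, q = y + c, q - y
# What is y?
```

Trace:
`y, q, c = 10, 1, 7` → y = 10; q = 1; c = 7
`y, q, c = q, c, y` → y = 1; q = 7; c = 10
`y, q = y + c, q - y` → y = 11; q = 6
So y = 11

Answer: 11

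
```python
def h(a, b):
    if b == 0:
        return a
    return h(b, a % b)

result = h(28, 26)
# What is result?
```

h(28, 26) -> h(26, 2) -> h(2, 0) -> 2

Answer: 2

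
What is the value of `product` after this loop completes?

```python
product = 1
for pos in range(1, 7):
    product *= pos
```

6! = 720
`product` takes the values: 1 → 2 → 6 → 24 → 120 → 720

Answer: 720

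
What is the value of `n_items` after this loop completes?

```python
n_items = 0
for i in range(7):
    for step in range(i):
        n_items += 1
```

Triangle number: 0+1+2+...+6
`n_items` takes the values: 0 → 1 → 2 → 3 → 4 → 5 → 6 → 7 → 8 → 9 → 10 → 11 → 12 → 13 → 14 → 15 → 16 → 17 → 18 → 19 → 20 → 21

Answer: 21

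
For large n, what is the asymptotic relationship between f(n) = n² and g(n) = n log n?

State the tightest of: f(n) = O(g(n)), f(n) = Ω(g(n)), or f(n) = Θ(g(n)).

n² vs n log n: f(n) = Ω(g(n)) but not O(g(n)) — n² grows strictly faster than n log n.

Answer: f(n) = Ω(g(n)) but not O(g(n)) — n² grows strictly faster than n log n.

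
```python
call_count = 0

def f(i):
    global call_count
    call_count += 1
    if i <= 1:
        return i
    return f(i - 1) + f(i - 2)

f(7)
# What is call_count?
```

Calls(i) = 1 + Calls(i-1) + Calls(i-2); Calls(0)=Calls(1)=1. For i=7 this gives 41.

Answer: 41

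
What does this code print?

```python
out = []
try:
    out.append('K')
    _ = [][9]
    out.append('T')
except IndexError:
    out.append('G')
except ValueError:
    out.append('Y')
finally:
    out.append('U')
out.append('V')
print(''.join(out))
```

Execution trace: 'K' (try body) → 'G' (except IndexError) → 'U' (finally) → 'V' (after the try/except). Output: KGUV

Answer: KGUV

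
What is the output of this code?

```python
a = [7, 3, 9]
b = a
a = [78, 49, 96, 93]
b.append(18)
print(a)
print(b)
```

Key concept: rebinding vs mutation: a is rebound to a new list, b still points at the original.
Step by step:
`a = [7, 3, 9]` → a = [7, 3, 9]
`b = a` → b = [7, 3, 9] (same object as a)
`a = [78, 49, 96, 93]` → a = [78, 49, 96, 93]
`b.append(18)` → b = [7, 3, 9, 18]
`print(a)` → prints [78, 49, 96, 93]
`print(b)` → prints [7, 3, 9, 18]

Answer:
[78, 49, 96, 93]
[7, 3, 9, 18]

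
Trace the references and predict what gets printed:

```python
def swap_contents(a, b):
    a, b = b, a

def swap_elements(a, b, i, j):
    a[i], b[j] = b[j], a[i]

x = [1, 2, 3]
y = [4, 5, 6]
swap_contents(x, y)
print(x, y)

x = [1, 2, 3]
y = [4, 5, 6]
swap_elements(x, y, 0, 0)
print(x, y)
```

Key concept: parameter rebinding vs mutation.
Step by step:
`x = [1, 2, 3]` → x = [1, 2, 3]
`y = [4, 5, 6]` → y = [4, 5, 6]
`swap_contents(x, y)` → no visible change to tracked variables
`print(x, y)` → prints [1, 2, 3] [4, 5, 6]
`x = [1, 2, 3]` → x = [1, 2, 3]
`y = [4, 5, 6]` → y = [4, 5, 6]
`swap_elements(x, y, 0, 0)` → x = [4, 2, 3]; y = [1, 5, 6]
`print(x, y)` → prints [4, 2, 3] [1, 5, 6]

Answer:
[1, 2, 3] [4, 5, 6]
[4, 2, 3] [1, 5, 6]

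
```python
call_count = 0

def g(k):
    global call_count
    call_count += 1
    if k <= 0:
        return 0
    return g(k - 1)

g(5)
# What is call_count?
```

Linear recursion stepping by 1: 6 calls from k=5 down to ≤0.

Answer: 6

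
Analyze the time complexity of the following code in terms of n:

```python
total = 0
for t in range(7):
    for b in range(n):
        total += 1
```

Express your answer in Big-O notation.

Each loop level contributes: 1 × n. Multiplying the contributions gives O(n).

Answer: O(n)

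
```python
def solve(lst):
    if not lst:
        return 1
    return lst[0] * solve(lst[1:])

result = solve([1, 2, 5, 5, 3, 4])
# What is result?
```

Product over [1, 2, 5, 5, 3, 4] = 1 * 2 * 5 * 5 * 3 * 4 = 600

Answer: 600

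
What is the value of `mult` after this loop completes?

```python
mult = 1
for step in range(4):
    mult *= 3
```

3^4 = 81
`mult` takes the values: 1 → 3 → 9 → 27 → 81

Answer: 81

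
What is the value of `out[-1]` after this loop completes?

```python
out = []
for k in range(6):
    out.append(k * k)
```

Last element of squares 0 to 5
`out` takes the values: [] → [0] → [0, 1] → [0, 1, 4] → [0, 1, 4, 9] → [0, 1, 4, 9, 16] → [0, 1, 4, 9, 16, 25]
So `out[-1]` = 25

Answer: 25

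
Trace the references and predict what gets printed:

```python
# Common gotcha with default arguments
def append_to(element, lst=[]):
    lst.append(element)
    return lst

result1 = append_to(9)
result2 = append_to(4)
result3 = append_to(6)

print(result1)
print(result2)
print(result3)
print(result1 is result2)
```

Key concept: mutable default argument gotcha.
Step by step:
`result1 = append_to(9)` → result1 = [9]
`result2 = append_to(4)` → result1 = [9, 4] (same object as result2); result2 = [9, 4] (same object as result1)
`result3 = append_to(6)` → result1 = [9, 4, 6] (same object as result2, result3); result2 = [9, 4, 6] (same object as result1, result3); result3 = [9, 4, 6] (same object as result1, result2)
`print(result1)` → prints [9, 4, 6]
`print(result2)` → prints [9, 4, 6]
`print(result3)` → prints [9, 4, 6]
`print(result1 is result2)` → prints True

Answer:
[9, 4, 6]
[9, 4, 6]
[9, 4, 6]
True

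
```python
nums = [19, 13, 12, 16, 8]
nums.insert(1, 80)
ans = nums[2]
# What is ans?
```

Trace:
`nums = [19, 13, 12, 16, 8]` → nums = [19, 13, 12, 16, 8]
`nums.insert(1, 80)` → nums = [19, 80, 13, 12, 16, 8]
`ans = nums[2]` → ans = 13
So ans = 13

Answer: 13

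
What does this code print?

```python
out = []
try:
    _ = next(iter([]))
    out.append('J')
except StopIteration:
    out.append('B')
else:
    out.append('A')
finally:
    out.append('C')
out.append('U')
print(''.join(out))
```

Execution trace: 'B' (except StopIteration) → 'C' (finally) → 'U' (after the try/except). Output: BCU

Answer: BCU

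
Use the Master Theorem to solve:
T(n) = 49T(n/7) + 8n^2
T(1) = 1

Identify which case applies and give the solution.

a=49, b=7, f(n)=8n^2. log_7(49) = 2. Since c=2 = 2, Case 2 applies: T(n) = Θ(n^log_b(a) · log n) = O(n^2 log n).

Answer: O(n^2 log n) - Case 2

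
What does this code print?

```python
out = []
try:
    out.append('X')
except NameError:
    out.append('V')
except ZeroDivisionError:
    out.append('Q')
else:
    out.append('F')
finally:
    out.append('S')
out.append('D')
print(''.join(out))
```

Execution trace: 'X' (try body, no exception) → 'F' (else) → 'S' (finally) → 'D' (after the try/except). Output: XFSD

Answer: XFSD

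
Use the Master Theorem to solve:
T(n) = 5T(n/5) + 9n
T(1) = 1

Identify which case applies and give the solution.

a=5, b=5, f(n)=9n. log_5(5) = 1. Since c=1 = 1, Case 2 applies: T(n) = Θ(n^log_b(a) · log n) = O(n log n).

Answer: O(n log n) - Case 2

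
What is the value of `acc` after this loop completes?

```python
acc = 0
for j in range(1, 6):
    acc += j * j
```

Sum of squares 1² to 5² = 55
`acc` takes the values: 0 → 1 → 5 → 14 → 30 → 55

Answer: 55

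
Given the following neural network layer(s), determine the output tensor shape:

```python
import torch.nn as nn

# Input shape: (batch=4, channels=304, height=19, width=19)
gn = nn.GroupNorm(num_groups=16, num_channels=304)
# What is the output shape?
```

Input: (4, 304, 19, 19) -> Output: (4, 304, 19, 19)

Answer: (4, 304, 19, 19)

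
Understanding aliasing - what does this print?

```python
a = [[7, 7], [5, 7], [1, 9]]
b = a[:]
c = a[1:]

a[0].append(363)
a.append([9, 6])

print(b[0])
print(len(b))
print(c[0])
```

Key concept: slice with nested mutation.
Step by step:
`a = [[7, 7], [5, 7], [1, 9]]` → a = [[7, 7], [5, 7], [1, 9]]
`b = a[:]` → b = [[7, 7], [5, 7], [1, 9]]
`c = a[1:]` → c = [[5, 7], [1, 9]]
`a[0].append(363)` → a = [[7, 7, 363], [5, 7], [1, 9]]; b = [[7, 7, 363], [5, 7], [1, 9]]
`a.append([9, 6])` → a = [[7, 7, 363], [5, 7], [1, 9], [9, 6]]
`print(b[0])` → prints [7, 7, 363]
`print(len(b))` → prints 3
`print(c[0])` → prints [5, 7]

Answer:
[7, 7, 363]
3
[5, 7]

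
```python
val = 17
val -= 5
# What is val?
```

Trace:
`val = 17` → val = 17
`val -= 5` → val = 12
So val = 12

Answer: 12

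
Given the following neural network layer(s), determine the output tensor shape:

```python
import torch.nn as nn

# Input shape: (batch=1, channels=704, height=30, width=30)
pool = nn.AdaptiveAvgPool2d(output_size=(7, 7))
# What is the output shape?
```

Input: (1, 704, 30, 30) -> Output: (1, 704, 7, 7)

Answer: (1, 704, 7, 7)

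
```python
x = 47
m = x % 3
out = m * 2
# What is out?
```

Trace:
`x = 47` → x = 47
`m = x % 3` → m = 2
`out = m * 2` → out = 4
So out = 4

Answer: 4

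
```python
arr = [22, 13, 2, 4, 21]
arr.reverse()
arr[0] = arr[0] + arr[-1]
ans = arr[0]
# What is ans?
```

Trace:
`arr = [22, 13, 2, 4, 21]` → arr = [22, 13, 2, 4, 21]
`arr.reverse()` → arr = [21, 4, 2, 13, 22]
`arr[0] = arr[0] + arr[-1]` → arr = [43, 4, 2, 13, 22]
`ans = arr[0]` → ans = 43
So ans = 43

Answer: 43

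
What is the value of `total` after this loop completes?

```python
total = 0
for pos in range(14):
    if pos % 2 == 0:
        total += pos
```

Sum of even numbers 0 to 13
`total` takes the values: 0 → 2 → 6 → 12 → 20 → 30 → 42

Answer: 42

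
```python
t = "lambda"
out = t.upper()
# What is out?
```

Trace:
`t = "lambda"` → t = 'lambda'
`out = t.upper()` → out = 'LAMBDA'
So out = 'LAMBDA'

Answer: 'LAMBDA'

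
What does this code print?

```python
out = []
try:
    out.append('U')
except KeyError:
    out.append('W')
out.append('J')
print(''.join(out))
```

Execution trace: 'U' (try body, no exception) → 'J' (after the try/except). Output: UJ

Answer: UJ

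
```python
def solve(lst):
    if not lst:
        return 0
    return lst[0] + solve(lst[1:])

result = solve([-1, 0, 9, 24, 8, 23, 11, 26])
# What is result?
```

(-1) + 0 + 9 + 24 + 8 + 23 + 11 + 26 + 0 = 100

Answer: 100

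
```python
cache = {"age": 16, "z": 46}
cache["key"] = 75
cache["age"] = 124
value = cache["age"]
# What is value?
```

Trace:
`cache = {"age": 16, "z": 46}` → cache = {'age': 16, 'z': 46}
`cache["key"] = 75` → cache = {'age': 16, 'z': 46, 'key': 75}
`cache["age"] = 124` → cache = {'age': 124, 'z': 46, 'key': 75}
`value = cache["age"]` → value = 124
So value = 124

Answer: 124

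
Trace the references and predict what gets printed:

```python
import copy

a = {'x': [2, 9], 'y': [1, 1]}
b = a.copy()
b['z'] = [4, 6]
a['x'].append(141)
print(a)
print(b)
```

Key concept: shallow copy of dict with mutable values.
Step by step:
`a = {'x': [2, 9], 'y': [1, 1]}` → a = {'x': [2, 9], 'y': [1, 1]}
`b = a.copy()` → b = {'x': [2, 9], 'y': [1, 1]}
`b['z'] = [4, 6]` → b = {'x': [2, 9], 'y': [1, 1], 'z': [4, 6]}
`a['x'].append(141)` → a = {'x': [2, 9, 141], 'y': [1, 1]}; b = {'x': [2, 9, 141], 'y': [1, 1], 'z': [4, 6]}
`print(a)` → prints {'x': [2, 9, 141], 'y': [1, 1]}
`print(b)` → prints {'x': [2, 9, 141], 'y': [1, 1], 'z': [4, 6]}

Answer:
{'x': [2, 9, 141], 'y': [1, 1]}
{'x': [2, 9, 141], 'y': [1, 1], 'z': [4, 6]}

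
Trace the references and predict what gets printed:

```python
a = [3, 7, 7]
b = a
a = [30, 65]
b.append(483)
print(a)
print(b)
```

Key concept: rebinding vs mutation: a is rebound to a new list, b still points at the original.
Step by step:
`a = [3, 7, 7]` → a = [3, 7, 7]
`b = a` → b = [3, 7, 7] (same object as a)
`a = [30, 65]` → a = [30, 65]
`b.append(483)` → b = [3, 7, 7, 483]
`print(a)` → prints [30, 65]
`print(b)` → prints [3, 7, 7, 483]

Answer:
[30, 65]
[3, 7, 7, 483]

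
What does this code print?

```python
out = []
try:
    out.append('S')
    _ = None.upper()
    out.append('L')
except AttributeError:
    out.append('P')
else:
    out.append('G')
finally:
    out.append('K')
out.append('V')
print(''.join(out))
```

Execution trace: 'S' (try body) → 'P' (except AttributeError) → 'K' (finally) → 'V' (after the try/except). Output: SPKV

Answer: SPKV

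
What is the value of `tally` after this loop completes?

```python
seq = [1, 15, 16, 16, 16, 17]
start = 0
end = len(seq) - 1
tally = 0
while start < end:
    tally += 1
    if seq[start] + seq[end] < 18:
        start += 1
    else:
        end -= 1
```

Steps to find pair summing to 18
`tally` takes the values: 0 → 1 → 2 → 3 → 4 → 5

Answer: 5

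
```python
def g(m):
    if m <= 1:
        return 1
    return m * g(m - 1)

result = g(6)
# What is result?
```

g(6) = 6 * 5 * 4 * 3 * 2 * 1 = 720

Answer: 720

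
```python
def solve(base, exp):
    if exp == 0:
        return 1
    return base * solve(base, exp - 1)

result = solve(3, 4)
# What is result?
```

solve(3, 4) = 3 * 3 * 3 * 3 = 81

Answer: 81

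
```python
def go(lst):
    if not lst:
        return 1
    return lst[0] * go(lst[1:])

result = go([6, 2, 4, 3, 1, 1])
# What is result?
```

Product over [6, 2, 4, 3, 1, 1] = 6 * 2 * 4 * 3 * 1 * 1 = 144

Answer: 144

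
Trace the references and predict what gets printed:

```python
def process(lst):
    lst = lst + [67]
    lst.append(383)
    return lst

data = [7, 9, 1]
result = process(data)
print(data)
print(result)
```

Key concept: rebinding parameter vs mutation.
Step by step:
`data = [7, 9, 1]` → data = [7, 9, 1]
`result = process(data)` → result = [7, 9, 1, 67, 383]
`print(data)` → prints [7, 9, 1]
`print(result)` → prints [7, 9, 1, 67, 383]

Answer:
[7, 9, 1]
[7, 9, 1, 67, 383]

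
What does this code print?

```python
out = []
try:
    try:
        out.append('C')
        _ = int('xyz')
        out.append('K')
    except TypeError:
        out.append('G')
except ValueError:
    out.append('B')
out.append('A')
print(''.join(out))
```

Execution trace: 'C' (try body) → 'B' (outer except ValueError) → 'A' (after the try/except). Output: CBA

Answer: CBA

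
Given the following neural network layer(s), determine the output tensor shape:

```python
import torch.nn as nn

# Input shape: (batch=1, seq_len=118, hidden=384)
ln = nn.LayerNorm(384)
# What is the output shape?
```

Input: (1, 118, 384) -> Output: (1, 118, 384)

Answer: (1, 118, 384)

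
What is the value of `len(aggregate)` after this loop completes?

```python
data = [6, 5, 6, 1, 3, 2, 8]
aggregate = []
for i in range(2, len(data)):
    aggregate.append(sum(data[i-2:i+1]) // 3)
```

Number of 3-element averages
`aggregate` takes the values: [] → [5] → [5, 4] → [5, 4, 3] → [5, 4, 3, 2] → [5, 4, 3, 2, 4]
So `len(aggregate)` = 5

Answer: 5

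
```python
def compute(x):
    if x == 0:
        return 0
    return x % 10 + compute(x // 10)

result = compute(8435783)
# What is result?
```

Sum of digits of 8435783: 3 + 8 + 7 + 5 + 3 + 4 + 8 = 38

Answer: 38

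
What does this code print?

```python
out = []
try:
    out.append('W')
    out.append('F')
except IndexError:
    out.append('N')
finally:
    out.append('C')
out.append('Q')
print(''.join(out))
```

Execution trace: 'W' (try body) → 'F' (try body, no exception) → 'C' (finally) → 'Q' (after the try/except). Output: WFCQ

Answer: WFCQ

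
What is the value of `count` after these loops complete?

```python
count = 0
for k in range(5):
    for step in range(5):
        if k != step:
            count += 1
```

5² - 5 (exclude diagonal)
`count` takes the values: 0 → 1 → 2 → 3 → 4 → 5 → 6 → 7 → 8 → 9 → 10 → 11 → 12 → 13 → 14 → 15 → 16 → 17 → 18 → 19 → 20

Answer: 20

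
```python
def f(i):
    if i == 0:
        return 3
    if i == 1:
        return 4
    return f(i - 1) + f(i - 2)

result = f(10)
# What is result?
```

Build up from base cases: f(0)=3, f(1)=4, f(2)=7, f(3)=11, f(4)=18, f(5)=29, f(6)=47, ..., f(10)=322

Answer: 322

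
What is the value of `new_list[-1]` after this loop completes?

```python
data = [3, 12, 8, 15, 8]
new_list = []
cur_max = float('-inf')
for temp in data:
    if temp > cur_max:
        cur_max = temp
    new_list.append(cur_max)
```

Running max ends at 15
`new_list` takes the values: [] → [3] → [3, 12] → [3, 12, 12] → [3, 12, 12, 15] → [3, 12, 12, 15, 15]
So `new_list[-1]` = 15

Answer: 15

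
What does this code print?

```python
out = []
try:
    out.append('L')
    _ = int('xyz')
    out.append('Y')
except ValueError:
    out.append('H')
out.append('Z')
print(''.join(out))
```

Execution trace: 'L' (try body) → 'H' (except ValueError) → 'Z' (after the try/except). Output: LHZ

Answer: LHZ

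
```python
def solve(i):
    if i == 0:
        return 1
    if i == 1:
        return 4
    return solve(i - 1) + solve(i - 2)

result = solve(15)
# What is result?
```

Build up from base cases: solve(0)=1, solve(1)=4, solve(2)=5, solve(3)=9, solve(4)=14, solve(5)=23, solve(6)=37, ..., solve(15)=2817

Answer: 2817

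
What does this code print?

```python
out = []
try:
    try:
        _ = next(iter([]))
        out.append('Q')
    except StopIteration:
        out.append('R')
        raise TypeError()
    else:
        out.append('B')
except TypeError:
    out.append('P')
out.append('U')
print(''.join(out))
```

Execution trace: 'R' (inner except StopIteration) → 'P' (outer except TypeError) → 'U' (after the try/except). Output: RPU

Answer: RPU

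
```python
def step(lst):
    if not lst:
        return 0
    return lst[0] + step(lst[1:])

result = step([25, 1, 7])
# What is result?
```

25 + 1 + 7 + 0 = 33

Answer: 33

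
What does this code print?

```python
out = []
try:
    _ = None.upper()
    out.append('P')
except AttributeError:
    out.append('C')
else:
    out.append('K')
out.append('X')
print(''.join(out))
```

Execution trace: 'C' (except AttributeError) → 'X' (after the try/except). Output: CX

Answer: CX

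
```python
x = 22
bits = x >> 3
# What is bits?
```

Trace:
`x = 22` → x = 22
`bits = x >> 3` → bits = 2
So bits = 2

Answer: 2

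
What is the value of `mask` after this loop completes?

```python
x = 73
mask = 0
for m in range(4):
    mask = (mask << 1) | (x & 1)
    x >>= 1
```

Reverse lowest 4 bits of 73
`mask` takes the values: 0 → 1 → 2 → 4 → 9

Answer: 9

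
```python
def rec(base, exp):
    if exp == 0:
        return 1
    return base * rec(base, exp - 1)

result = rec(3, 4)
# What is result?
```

rec(3, 4) = 3 * 3 * 3 * 3 = 81

Answer: 81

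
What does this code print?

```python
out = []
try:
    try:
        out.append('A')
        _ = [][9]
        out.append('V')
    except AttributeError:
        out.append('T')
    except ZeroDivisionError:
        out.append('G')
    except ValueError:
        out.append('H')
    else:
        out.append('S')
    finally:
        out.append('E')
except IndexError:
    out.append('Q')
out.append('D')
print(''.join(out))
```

Execution trace: 'A' (try body) → 'E' (finally) → 'Q' (outer except IndexError) → 'D' (after the try/except). Output: AEQD

Answer: AEQD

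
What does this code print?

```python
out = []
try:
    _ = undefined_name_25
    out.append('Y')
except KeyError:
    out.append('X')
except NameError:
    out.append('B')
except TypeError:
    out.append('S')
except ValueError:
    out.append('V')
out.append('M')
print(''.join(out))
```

Execution trace: 'B' (except NameError) → 'M' (after the try/except). Output: BM

Answer: BM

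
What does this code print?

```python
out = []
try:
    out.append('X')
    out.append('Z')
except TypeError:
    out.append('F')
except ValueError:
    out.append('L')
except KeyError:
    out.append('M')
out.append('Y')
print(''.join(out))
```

Execution trace: 'X' (try body) → 'Z' (try body, no exception) → 'Y' (after the try/except). Output: XZY

Answer: XZY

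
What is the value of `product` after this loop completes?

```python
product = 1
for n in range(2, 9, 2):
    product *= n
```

Product of even numbers 2 to 8
`product` takes the values: 1 → 2 → 8 → 48 → 384

Answer: 384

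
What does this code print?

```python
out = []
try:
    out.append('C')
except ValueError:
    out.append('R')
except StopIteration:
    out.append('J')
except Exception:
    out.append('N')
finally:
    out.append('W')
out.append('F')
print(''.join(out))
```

Execution trace: 'C' (try body, no exception) → 'W' (finally) → 'F' (after the try/except). Output: CWF

Answer: CWF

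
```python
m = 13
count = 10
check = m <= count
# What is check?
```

Trace:
`m = 13` → m = 13
`count = 10` → count = 10
`check = m <= count` → check = False
So check = False

Answer: False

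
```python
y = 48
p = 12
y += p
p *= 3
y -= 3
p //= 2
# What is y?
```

Trace:
`y = 48` → y = 48
`p = 12` → p = 12
`y += p` → y = 60
`p *= 3` → p = 36
`y -= 3` → y = 57
`p //= 2` → p = 18
So y = 57

Answer: 57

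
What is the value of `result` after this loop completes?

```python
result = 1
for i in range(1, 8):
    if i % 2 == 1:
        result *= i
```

Product of odd numbers 1 to 7
`result` takes the values: 1 → 3 → 15 → 105

Answer: 105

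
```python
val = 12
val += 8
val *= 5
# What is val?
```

Trace:
`val = 12` → val = 12
`val += 8` → val = 20
`val *= 5` → val = 100
So val = 100

Answer: 100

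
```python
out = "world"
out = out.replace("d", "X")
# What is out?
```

Trace:
`out = "world"` → out = 'world'
`out = out.replace("d", "X")` → out = 'worlX'
So out = 'worlX'

Answer: 'worlX'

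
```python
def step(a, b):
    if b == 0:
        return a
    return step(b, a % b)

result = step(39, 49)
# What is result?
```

step(39, 49) -> step(49, 39) -> step(39, 10) -> step(10, 9) -> step(9, 1) -> step(1, 0) -> 1

Answer: 1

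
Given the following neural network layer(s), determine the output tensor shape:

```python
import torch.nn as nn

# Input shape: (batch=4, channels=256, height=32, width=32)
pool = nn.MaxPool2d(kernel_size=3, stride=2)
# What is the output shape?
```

Input: (4, 256, 32, 32) -> Output: (4, 256, 15, 15)

Answer: (4, 256, 15, 15)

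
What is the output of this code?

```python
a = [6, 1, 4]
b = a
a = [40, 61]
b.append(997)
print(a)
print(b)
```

Key concept: rebinding vs mutation: a is rebound to a new list, b still points at the original.
Step by step:
`a = [6, 1, 4]` → a = [6, 1, 4]
`b = a` → b = [6, 1, 4] (same object as a)
`a = [40, 61]` → a = [40, 61]
`b.append(997)` → b = [6, 1, 4, 997]
`print(a)` → prints [40, 61]
`print(b)` → prints [6, 1, 4, 997]

Answer:
[40, 61]
[6, 1, 4, 997]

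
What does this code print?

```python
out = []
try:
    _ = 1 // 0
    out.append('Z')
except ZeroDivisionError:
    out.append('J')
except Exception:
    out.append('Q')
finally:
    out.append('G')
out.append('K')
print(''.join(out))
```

Execution trace: 'J' (except ZeroDivisionError) → 'G' (finally) → 'K' (after the try/except). Output: JGK

Answer: JGK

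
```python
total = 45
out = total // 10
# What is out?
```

Trace:
`total = 45` → total = 45
`out = total // 10` → out = 4
So out = 4

Answer: 4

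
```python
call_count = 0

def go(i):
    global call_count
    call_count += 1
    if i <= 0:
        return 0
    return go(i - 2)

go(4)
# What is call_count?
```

Linear recursion stepping by 2: 3 calls from i=4 down to ≤0.

Answer: 3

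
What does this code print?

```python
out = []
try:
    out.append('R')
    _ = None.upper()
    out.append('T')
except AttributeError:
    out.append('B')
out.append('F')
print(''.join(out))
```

Execution trace: 'R' (try body) → 'B' (except AttributeError) → 'F' (after the try/except). Output: RBF

Answer: RBF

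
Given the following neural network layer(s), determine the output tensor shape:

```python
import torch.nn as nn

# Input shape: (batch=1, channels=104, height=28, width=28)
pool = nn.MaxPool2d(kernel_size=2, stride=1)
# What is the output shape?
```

Input: (1, 104, 28, 28) -> Output: (1, 104, 27, 27)

Answer: (1, 104, 27, 27)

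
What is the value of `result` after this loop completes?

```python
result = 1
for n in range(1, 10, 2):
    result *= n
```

Product of 1, 3, 5, ... up to 9
`result` takes the values: 1 → 3 → 15 → 105 → 945

Answer: 945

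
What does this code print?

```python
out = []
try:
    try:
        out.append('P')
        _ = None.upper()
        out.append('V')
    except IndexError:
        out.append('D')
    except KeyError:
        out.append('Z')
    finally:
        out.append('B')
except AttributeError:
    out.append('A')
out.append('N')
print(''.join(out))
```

Execution trace: 'P' (try body) → 'B' (finally) → 'A' (outer except AttributeError) → 'N' (after the try/except). Output: PBAN

Answer: PBAN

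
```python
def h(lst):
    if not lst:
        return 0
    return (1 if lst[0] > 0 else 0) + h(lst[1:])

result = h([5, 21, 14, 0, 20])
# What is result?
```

Count of positive elements in [5, 21, 14, 0, 20] = 4

Answer: 4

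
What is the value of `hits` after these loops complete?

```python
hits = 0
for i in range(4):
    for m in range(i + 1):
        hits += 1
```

Triangle: 1 + 2 + ... + 4
`hits` takes the values: 0 → 1 → 2 → 3 → 4 → 5 → 6 → 7 → 8 → 9 → 10

Answer: 10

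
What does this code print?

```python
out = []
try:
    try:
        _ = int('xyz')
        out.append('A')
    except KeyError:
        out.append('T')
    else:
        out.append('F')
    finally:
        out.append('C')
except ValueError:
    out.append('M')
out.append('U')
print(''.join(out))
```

Execution trace: 'C' (finally) → 'M' (outer except ValueError) → 'U' (after the try/except). Output: CMU

Answer: CMU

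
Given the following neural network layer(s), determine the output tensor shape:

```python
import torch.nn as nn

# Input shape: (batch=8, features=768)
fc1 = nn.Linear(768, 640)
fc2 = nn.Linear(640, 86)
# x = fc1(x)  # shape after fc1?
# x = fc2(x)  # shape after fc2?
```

Input: (8, 768) -> after fc1: (8, 640) -> Output: (8, 86)

Answer: (8, 86)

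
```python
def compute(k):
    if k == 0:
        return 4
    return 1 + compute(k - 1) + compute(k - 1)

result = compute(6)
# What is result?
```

compute(k) = 1 + 2·compute(k-1), compute(0)=4. Closed form: (4+1)·2^6 - 1 = 319.

Answer: 319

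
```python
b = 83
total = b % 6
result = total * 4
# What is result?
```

Trace:
`b = 83` → b = 83
`total = b % 6` → total = 5
`result = total * 4` → result = 20
So result = 20

Answer: 20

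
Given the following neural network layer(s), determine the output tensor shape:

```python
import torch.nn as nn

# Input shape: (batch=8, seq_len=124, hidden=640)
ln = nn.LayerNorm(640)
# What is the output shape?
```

Input: (8, 124, 640) -> Output: (8, 124, 640)

Answer: (8, 124, 640)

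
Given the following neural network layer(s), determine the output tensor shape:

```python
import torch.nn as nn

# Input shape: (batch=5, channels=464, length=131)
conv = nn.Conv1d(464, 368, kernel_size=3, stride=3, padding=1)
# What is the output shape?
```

Input: (5, 464, 131) -> Output: (5, 368, 44)

Answer: (5, 368, 44)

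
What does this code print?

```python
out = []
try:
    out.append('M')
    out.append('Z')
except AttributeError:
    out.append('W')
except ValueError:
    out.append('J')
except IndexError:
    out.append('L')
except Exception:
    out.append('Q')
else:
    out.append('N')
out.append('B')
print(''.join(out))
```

Execution trace: 'M' (try body) → 'Z' (try body, no exception) → 'N' (else) → 'B' (after the try/except). Output: MZNB

Answer: MZNB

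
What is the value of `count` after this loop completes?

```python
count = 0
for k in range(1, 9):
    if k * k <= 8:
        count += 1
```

Count numbers where k² ≤ 8
`count` takes the values: 0 → 1 → 2

Answer: 2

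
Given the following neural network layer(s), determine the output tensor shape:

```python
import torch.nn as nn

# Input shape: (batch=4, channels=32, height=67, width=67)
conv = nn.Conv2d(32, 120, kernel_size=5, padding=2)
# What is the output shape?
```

Input: (4, 32, 67, 67) -> Output: (4, 120, 67, 67)

Answer: (4, 120, 67, 67)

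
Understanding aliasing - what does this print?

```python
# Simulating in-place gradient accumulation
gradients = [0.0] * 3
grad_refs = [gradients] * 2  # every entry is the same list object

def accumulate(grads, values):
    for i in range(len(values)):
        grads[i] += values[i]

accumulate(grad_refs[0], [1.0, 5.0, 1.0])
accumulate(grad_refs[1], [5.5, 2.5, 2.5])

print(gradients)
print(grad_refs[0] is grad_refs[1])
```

Key concept: gradient accumulation aliasing.
Step by step:
`gradients = [0.0] * 3` → gradients = [0.0, 0.0, 0.0]
`grad_refs = [gradients] * 2` → grad_refs = [[0.0, 0.0, 0.0], [0.0, 0.0, 0.0]]
`accumulate(grad_refs[0], [1.0, 5.0, 1.0])` → gradients = [1.0, 5.0, 1.0]; grad_refs = [[1.0, 5.0, 1.0], [1.0, 5.0, 1.0]]
`accumulate(grad_refs[1], [5.5, 2.5, 2.5])` → gradients = [6.5, 7.5, 3.5]; grad_refs = [[6.5, 7.5, 3.5], [6.5, 7.5, 3.5]]
`print(gradients)` → prints [6.5, 7.5, 3.5]
`print(grad_refs[0] is grad_refs[1])` → prints True

Answer:
[6.5, 7.5, 3.5]
True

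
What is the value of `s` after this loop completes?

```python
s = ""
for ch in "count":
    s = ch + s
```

Reverse 'count'
`s` takes the values: "" → "c" → "oc" → "uoc" → "nuoc" → "tnuoc"

Answer: "tnuoc"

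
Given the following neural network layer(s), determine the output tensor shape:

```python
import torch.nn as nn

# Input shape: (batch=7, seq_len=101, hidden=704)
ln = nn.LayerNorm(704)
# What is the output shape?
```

Input: (7, 101, 704) -> Output: (7, 101, 704)

Answer: (7, 101, 704)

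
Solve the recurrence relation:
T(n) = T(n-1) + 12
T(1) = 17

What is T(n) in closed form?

Unrolling: T(n) = T(1) + 12·(n-1) = 17 + 12(n-1) = 12n + 5.

Answer: T(n) = 12n + 5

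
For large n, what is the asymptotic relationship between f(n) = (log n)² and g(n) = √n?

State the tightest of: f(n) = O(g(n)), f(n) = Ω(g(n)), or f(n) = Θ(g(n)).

(log n)² vs √n: f(n) = O(g(n)) but not Ω(g(n)) — √n grows strictly faster than (log n)².

Answer: f(n) = O(g(n)) but not Ω(g(n)) — √n grows strictly faster than (log n)².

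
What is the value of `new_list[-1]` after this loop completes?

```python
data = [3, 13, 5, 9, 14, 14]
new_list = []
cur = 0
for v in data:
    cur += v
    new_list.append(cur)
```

Cumulative sum ends at 58
`new_list` takes the values: [] → [3] → [3, 16] → [3, 16, 21] → [3, 16, 21, 30] → [3, 16, 21, 30, 44] → [3, 16, 21, 30, 44, 58]
So `new_list[-1]` = 58

Answer: 58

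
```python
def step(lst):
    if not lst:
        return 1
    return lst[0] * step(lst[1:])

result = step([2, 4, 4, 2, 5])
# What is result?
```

Product over [2, 4, 4, 2, 5] = 2 * 4 * 4 * 2 * 5 = 320

Answer: 320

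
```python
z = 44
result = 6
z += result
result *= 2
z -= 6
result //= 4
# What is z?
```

Trace:
`z = 44` → z = 44
`result = 6` → result = 6
`z += result` → z = 50
`result *= 2` → result = 12
`z -= 6` → z = 44
`result //= 4` → result = 3
So z = 44

Answer: 44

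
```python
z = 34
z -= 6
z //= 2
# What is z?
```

Trace:
`z = 34` → z = 34
`z -= 6` → z = 28
`z //= 2` → z = 14
So z = 14

Answer: 14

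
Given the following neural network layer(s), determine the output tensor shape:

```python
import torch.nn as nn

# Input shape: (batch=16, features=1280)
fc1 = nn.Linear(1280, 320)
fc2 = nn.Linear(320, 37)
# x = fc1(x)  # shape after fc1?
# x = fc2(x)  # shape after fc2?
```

Input: (16, 1280) -> after fc1: (16, 320) -> Output: (16, 37)

Answer: (16, 37)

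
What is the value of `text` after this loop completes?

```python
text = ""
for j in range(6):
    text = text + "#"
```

Repeat '#' 6 times
`text` takes the values: "" → "#" → "##" → "###" → "####" → "#####" → "######"

Answer: "######"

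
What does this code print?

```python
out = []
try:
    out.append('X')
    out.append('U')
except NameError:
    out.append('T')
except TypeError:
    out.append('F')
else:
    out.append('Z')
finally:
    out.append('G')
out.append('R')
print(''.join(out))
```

Execution trace: 'X' (try body) → 'U' (try body, no exception) → 'Z' (else) → 'G' (finally) → 'R' (after the try/except). Output: XUZGR

Answer: XUZGR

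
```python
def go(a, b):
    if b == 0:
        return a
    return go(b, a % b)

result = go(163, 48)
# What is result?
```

go(163, 48) -> go(48, 19) -> go(19, 10) -> go(10, 9) -> go(9, 1) -> go(1, 0) -> 1

Answer: 1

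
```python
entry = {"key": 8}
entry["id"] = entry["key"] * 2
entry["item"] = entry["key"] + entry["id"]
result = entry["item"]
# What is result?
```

Trace:
`entry = {"key": 8}` → entry = {'key': 8}
`entry["id"] = entry["key"] * 2` → entry = {'key': 8, 'id': 16}
`entry["item"] = entry["key"] + entry["id"]` → entry = {'key': 8, 'id': 16, 'item': 24}
`result = entry["item"]` → result = 24
So result = 24

Answer: 24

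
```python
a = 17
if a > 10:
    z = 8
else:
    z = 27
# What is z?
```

Trace:
`a = 17` → a = 17
`if a > 10: ...` → a > 10 is True → z = 8
So z = 8

Answer: 8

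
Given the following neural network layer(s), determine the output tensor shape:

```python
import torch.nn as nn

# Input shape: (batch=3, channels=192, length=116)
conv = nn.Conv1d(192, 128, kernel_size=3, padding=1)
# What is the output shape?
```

Input: (3, 192, 116) -> Output: (3, 128, 116)

Answer: (3, 128, 116)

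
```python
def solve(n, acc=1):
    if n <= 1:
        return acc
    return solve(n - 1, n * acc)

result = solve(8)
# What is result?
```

Accumulator trace (n, acc): (8, 1) -> (7, 8) -> (6, 56) -> (5, 336) -> (4, 1680) -> (3, 6720) -> (2, 20160) -> (1, 40320) -> return 40320

Answer: 40320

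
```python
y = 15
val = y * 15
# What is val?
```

Trace:
`y = 15` → y = 15
`val = y * 15` → val = 225
So val = 225

Answer: 225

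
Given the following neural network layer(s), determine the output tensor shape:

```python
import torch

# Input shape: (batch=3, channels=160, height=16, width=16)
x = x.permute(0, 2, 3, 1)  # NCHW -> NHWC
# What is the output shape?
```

Input: (3, 160, 16, 16) -> Output: (3, 16, 16, 160)

Answer: (3, 16, 16, 160)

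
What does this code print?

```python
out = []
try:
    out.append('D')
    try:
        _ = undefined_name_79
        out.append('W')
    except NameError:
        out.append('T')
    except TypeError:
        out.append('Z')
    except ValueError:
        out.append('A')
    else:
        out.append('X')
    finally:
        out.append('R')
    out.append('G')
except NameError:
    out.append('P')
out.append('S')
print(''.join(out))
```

Execution trace: 'D' (try body) → 'T' (inner except NameError) → 'R' (inner finally) → 'G' (try body, no exception) → 'S' (after the try/except). Output: DTRGS

Answer: DTRGS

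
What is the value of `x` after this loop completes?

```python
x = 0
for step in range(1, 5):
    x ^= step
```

XOR of 1 to 4
`x` takes the values: 0 → 1 → 3 → 0 → 4

Answer: 4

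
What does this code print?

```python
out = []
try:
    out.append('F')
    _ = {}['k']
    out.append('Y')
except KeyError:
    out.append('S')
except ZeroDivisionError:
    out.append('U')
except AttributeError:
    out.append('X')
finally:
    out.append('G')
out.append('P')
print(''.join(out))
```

Execution trace: 'F' (try body) → 'S' (except KeyError) → 'G' (finally) → 'P' (after the try/except). Output: FSGP

Answer: FSGP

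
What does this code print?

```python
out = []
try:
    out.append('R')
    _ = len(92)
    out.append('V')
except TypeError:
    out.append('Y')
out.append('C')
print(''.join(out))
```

Execution trace: 'R' (try body) → 'Y' (except TypeError) → 'C' (after the try/except). Output: RYC

Answer: RYC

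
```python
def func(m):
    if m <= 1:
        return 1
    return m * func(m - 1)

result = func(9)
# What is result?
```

func(9) = 9 * 8 * 7 * 6 * 5 * 4 * 3 * 2 * 1 = 362880

Answer: 362880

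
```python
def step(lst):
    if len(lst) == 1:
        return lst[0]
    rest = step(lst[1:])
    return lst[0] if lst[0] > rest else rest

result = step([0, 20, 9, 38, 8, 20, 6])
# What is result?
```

Recursive max over [0, 20, 9, 38, 8, 20, 6] = 38

Answer: 38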